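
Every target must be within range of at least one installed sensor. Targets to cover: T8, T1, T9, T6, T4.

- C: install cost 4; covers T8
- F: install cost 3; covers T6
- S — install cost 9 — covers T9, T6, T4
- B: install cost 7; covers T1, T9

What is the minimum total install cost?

The greedy cost-per-new-target heuristic would pick F, B, C, and S for 23, but a cheaper cover exists.
Choose C, S, and B: together they cover T8, T1, T9, T6, T4 — every target.
Total install cost: 4 + 9 + 7 = 20.
No cover costs less than 20.

20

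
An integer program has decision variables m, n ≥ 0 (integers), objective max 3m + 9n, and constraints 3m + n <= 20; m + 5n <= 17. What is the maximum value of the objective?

36

The continuous relaxation peaks at (5.93, 2.21) with value 37.71; rounding to a feasible lattice point costs some objective.
(m,n)=(6,2): 3·6+1·2=20≤20, 1·6+5·2=16≤17, objective 36.
(m,n)=(5,2): 3·5+1·2=17≤20, 1·5+5·2=15≤17, objective 33.
(m,n)=(4,2): 3·4+1·2=14≤20, 1·4+5·2=14≤17, objective 30.
No feasible integer point exceeds 36.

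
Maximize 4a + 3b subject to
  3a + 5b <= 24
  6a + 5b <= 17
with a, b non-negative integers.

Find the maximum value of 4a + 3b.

11

Relaxing integrality, the LP optimum is 11.33 at (a,b) = (2.83, 0), which is not an integer point.
(a,b)=(2,1) is feasible, giving 11.
(a,b)=(1,2) is feasible, giving 10.
(a,b)=(2,0) is feasible, giving 8.
The best lattice point is (2,1), giving 11.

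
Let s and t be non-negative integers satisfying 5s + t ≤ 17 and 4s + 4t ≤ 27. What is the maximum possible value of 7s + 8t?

48

The continuous relaxation peaks at (0, 6.75) with value 54.00; rounding to a feasible lattice point costs some objective.
(s,t)=(0,6): 5·0+1·6=6≤17, 4·0+4·6=24≤27, objective 48.
(s,t)=(1,5): 5·1+1·5=10≤17, 4·1+4·5=24≤27, objective 47.
Maximum is 48 at (s,t)=(0,6).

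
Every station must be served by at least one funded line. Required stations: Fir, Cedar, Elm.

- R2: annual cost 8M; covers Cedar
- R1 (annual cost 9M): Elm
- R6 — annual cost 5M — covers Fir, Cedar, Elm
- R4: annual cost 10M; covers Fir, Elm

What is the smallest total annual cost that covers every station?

5

This is a weighted set-cover instance.
R6 alone covers Fir, Cedar, Elm — every station.
Total annual cost: 5.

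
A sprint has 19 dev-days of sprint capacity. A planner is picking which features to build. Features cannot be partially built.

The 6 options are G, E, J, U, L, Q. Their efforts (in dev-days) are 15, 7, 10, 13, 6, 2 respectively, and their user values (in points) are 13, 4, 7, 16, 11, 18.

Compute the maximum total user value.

Allowing fractional choices, the relaxed optimum would be about 42.5, but features are indivisible.
J + L + Q: effort 10 + 6 + 2 = 18 ≤ 19, user value 7 + 11 + 18 = 36.
U + Q: effort 13 + 2 = 15 ≤ 19, user value 16 + 18 = 34.
Best is J, L, and Q with total user value 36.

36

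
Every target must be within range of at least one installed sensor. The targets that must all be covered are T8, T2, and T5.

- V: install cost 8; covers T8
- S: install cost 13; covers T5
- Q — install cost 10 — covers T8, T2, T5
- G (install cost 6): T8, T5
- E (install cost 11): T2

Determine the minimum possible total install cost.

The greedy cost-per-new-target heuristic would pick G and Q for 16, but a cheaper cover exists.
Q alone covers T8, T2, T5 — every target.
Total install cost: 10.
No cover costs less than 10.

10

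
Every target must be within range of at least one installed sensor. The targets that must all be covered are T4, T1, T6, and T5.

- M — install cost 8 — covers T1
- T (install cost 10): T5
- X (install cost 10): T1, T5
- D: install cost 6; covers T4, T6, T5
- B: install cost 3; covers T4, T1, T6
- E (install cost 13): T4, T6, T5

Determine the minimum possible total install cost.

9

Choose D and B: together they cover T4, T1, T6, T5 — every target.
Total install cost: 6 + 3 = 9.
No cover costs less than 9.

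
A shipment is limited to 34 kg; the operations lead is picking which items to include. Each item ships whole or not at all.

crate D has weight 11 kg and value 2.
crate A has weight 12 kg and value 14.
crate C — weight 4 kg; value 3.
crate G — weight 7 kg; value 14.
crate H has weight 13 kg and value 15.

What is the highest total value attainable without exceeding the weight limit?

43

This is a 0-1 knapsack instance.
Allowing fractional choices, the relaxed optimum would be about 44.5, but items are indivisible.
crate D + crate A + crate C + crate G: weight 11 + 12 + 4 + 7 = 34 ≤ 34, value 2 + 14 + 3 + 14 = 33.
crate A + crate G + crate H: weight 12 + 7 + 13 = 32 ≤ 34, value 14 + 14 + 15 = 43.
Best is crate A, crate G, and crate H with total value 43.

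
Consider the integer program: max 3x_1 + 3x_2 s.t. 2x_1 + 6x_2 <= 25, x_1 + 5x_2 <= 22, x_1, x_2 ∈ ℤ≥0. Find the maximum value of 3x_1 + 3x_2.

Relaxing integrality, the LP optimum is 37.50 at (x_1,x_2) = (12.5, 0), which is not an integer point.
(x_1,x_2)=(12,0): 2·12+6·0=24≤25, 1·12+5·0=12≤22, objective 36.
(x_1,x_2)=(11,0): 2·11+6·0=22≤25, 1·11+5·0=11≤22, objective 33.
The best lattice point is (12,0), giving 36.

36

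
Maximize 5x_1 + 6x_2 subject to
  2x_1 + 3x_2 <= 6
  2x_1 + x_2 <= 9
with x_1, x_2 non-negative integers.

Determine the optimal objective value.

15

(x_1,x_2)=(3,0): 2·3+3·0=6≤6, 2·3+1·0=6≤9, objective 15.
(x_1,x_2)=(2,0): 2·2+3·0=4≤6, 2·2+1·0=4≤9, objective 10.
Maximum is 15 at (x_1,x_2)=(3,0).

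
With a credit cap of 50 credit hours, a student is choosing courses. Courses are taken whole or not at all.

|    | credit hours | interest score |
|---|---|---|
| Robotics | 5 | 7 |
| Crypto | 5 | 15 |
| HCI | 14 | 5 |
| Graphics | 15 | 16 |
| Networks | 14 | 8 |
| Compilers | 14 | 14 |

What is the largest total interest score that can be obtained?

53

Allowing fractional choices, the relaxed optimum would be about 58.3, but courses are indivisible.
Robotics + Crypto + Graphics + Compilers: credit hours 5 + 5 + 15 + 14 = 39 ≤ 50, interest score 7 + 15 + 16 + 14 = 52.
Crypto + HCI + Graphics + Compilers: credit hours 5 + 14 + 15 + 14 = 48 ≤ 50, interest score 15 + 5 + 16 + 14 = 50.
Crypto + Graphics + Networks + Compilers: credit hours 5 + 15 + 14 + 14 = 48 ≤ 50, interest score 15 + 16 + 8 + 14 = 53.
Best is Crypto, Graphics, Networks, and Compilers with total interest score 53.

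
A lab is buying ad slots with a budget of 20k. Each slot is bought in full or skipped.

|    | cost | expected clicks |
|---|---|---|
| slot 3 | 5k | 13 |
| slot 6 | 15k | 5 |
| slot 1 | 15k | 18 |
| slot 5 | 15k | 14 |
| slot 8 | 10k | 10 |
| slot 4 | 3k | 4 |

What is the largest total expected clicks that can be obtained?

Allowing fractional choices, the relaxed optimum would be about 31.4, but ad slots are indivisible.
slot 3 + slot 1: cost 5 + 15 = 20 ≤ 20, expected clicks 13 + 18 = 31.
slot 3 + slot 8 + slot 4: cost 5 + 10 + 3 = 18 ≤ 20, expected clicks 13 + 10 + 4 = 27.
Best is slot 3 and slot 1 with total expected clicks 31.

31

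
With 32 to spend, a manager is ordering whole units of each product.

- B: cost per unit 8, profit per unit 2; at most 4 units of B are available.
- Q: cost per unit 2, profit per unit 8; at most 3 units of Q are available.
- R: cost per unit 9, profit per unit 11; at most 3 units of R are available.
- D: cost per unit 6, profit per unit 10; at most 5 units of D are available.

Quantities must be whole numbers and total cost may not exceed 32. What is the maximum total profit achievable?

64

This is a bounded integer knapsack.
Q has the best ratio (8/2); taking only Q gives at most 3×8 = 24 (stopped by the supply cap of 3).
Mixing does better — 3×Q and 4×D: cost 30 ≤ 32, profit 3·8 + 4·10 = 64.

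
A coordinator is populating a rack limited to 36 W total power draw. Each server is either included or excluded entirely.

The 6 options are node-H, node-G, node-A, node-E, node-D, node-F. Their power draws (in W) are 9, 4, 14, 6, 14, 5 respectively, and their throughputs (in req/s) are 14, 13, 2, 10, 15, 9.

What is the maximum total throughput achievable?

node-H + node-G + node-D + node-F: power draw 9 + 4 + 14 + 5 = 32 ≤ 36, throughput 14 + 13 + 15 + 9 = 51.
node-H + node-G + node-E + node-D: power draw 9 + 4 + 6 + 14 = 33 ≤ 36, throughput 14 + 13 + 10 + 15 = 52.
Best is node-H, node-G, node-E, and node-D with total throughput 52.

52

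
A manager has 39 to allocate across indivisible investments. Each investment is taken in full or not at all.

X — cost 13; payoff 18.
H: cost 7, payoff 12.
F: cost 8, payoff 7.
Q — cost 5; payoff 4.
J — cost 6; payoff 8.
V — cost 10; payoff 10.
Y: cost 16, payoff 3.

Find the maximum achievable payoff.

Treat it as a binary knapsack problem.
Take X, H, F, Q, and J: cost 13 + 7 + 8 + 5 + 6 = 39 ≤ 39, payoff 18 + 12 + 7 + 4 + 8 = 49.
No other feasible combination does better.

49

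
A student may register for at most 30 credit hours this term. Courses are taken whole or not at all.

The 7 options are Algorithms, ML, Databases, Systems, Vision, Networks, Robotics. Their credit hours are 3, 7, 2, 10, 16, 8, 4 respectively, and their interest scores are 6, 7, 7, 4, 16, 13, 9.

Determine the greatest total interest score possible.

Allowing fractional choices, the relaxed optimum would be about 48.0, but courses are indivisible.
Databases + Vision + Networks + Robotics: credit hours 2 + 16 + 8 + 4 = 30 ≤ 30, interest score 7 + 16 + 13 + 9 = 45.
Algorithms + ML + Databases + Networks + Robotics: credit hours 3 + 7 + 2 + 8 + 4 = 24 ≤ 30, interest score 6 + 7 + 7 + 13 + 9 = 42.
Algorithms + Databases + Vision + Networks: credit hours 3 + 2 + 16 + 8 = 29 ≤ 30, interest score 6 + 7 + 16 + 13 = 42.
Best is Databases, Vision, Networks, and Robotics with total interest score 45.

45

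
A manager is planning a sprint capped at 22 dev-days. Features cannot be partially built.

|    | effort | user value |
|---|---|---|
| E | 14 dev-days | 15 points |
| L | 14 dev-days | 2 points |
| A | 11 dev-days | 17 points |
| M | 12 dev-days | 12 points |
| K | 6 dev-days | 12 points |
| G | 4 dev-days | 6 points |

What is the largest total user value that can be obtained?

This is a 0-1 knapsack instance.
Take A, K, and G: effort 11 + 6 + 4 = 21 ≤ 22, user value 17 + 12 + 6 = 35.
No other feasible combination does better.

35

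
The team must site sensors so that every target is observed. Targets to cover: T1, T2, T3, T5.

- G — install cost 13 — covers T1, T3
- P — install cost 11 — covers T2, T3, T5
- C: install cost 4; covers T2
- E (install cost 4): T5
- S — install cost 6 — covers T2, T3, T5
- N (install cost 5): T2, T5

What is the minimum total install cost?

This is an integer covering problem.
The greedy cost-per-new-target heuristic would pick S and G for 19, but a cheaper cover exists.
Choose G and N: together they cover T1, T2, T3, T5 — every target.
Total install cost: 13 + 5 = 18.
No cover costs less than 18.

18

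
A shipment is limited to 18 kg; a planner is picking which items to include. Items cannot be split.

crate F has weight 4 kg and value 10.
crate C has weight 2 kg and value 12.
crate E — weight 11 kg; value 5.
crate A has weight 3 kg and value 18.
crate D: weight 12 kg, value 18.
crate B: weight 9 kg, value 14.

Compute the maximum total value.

crate F + crate C + crate A + crate B: weight 4 + 2 + 3 + 9 = 18 ≤ 18, value 10 + 12 + 18 + 14 = 54.
crate C + crate A + crate B: weight 2 + 3 + 9 = 14 ≤ 18, value 12 + 18 + 14 = 44.
crate C + crate A + crate D: weight 2 + 3 + 12 = 17 ≤ 18, value 12 + 18 + 18 = 48.
Best is crate F, crate C, crate A, and crate B with total value 54.

54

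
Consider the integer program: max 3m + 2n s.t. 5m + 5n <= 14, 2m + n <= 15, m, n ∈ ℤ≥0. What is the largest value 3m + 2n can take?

6

(m,n)=(2,0) is feasible, giving 6.
(m,n)=(1,1) is feasible, giving 5.
The best lattice point is (2,0), giving 6.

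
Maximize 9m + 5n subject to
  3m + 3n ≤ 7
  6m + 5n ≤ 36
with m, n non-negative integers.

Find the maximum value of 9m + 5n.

18

The continuous relaxation peaks at (2.33, 0) with value 21.00; rounding to a feasible lattice point costs some objective.
(m,n)=(2,0): 3·2+3·0=6≤7, 6·2+5·0=12≤36, objective 18.
(m,n)=(1,1): 3·1+3·1=6≤7, 6·1+5·1=11≤36, objective 14.
Maximum is 18 at (m,n)=(2,0).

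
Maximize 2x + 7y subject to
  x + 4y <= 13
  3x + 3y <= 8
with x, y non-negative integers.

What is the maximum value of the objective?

14

(x,y)=(0,2) is feasible, giving 14.
(x,y)=(1,1) is feasible, giving 9.
The best lattice point is (0,2), giving 14.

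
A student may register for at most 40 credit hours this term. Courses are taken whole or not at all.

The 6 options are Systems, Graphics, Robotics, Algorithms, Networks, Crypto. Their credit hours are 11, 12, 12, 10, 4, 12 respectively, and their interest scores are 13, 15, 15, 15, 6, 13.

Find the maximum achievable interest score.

Allowing fractional choices, the relaxed optimum would be about 53.4, but courses are indivisible.
Graphics + Robotics + Algorithms + Networks: credit hours 12 + 12 + 10 + 4 = 38 ≤ 40, interest score 15 + 15 + 15 + 6 = 51.
Systems + Graphics + Algorithms + Networks: credit hours 11 + 12 + 10 + 4 = 37 ≤ 40, interest score 13 + 15 + 15 + 6 = 49.
Best is Graphics, Robotics, Algorithms, and Networks with total interest score 51.

51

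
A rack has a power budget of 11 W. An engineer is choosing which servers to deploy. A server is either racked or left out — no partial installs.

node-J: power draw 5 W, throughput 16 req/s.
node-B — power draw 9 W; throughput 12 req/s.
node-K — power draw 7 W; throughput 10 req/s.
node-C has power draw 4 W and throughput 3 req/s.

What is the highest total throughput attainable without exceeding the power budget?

19

This is a 0-1 knapsack instance.
Take node-J and node-C: power draw 5 + 4 = 9 ≤ 11, throughput 16 + 3 = 19.
No other feasible combination does better.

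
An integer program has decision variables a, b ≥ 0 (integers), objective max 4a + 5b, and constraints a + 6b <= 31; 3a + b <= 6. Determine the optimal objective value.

(a,b)=(0,5): 1·0+6·5=30≤31, 3·0+1·5=5≤6, objective 25.
(a,b)=(0,4): 1·0+6·4=24≤31, 3·0+1·4=4≤6, objective 20.
No feasible integer point exceeds 25.

25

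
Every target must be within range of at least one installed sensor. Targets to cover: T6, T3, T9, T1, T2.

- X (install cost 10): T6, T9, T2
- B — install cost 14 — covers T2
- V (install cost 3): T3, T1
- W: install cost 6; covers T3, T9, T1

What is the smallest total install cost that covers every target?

13

Choose X and V: together they cover T6, T3, T9, T1, T2 — every target.
Total install cost: 10 + 3 = 13.
No cover costs less than 13.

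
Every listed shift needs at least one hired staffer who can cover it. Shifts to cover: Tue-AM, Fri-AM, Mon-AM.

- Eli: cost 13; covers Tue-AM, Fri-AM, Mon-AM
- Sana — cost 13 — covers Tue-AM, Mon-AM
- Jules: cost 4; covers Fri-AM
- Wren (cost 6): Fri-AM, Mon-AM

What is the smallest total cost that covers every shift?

The greedy cost-per-new-shift heuristic would pick Wren and Eli for 19, but a cheaper cover exists.
Eli alone covers Tue-AM, Fri-AM, Mon-AM — every shift.
Total cost: 13.
No cover costs less than 13.

13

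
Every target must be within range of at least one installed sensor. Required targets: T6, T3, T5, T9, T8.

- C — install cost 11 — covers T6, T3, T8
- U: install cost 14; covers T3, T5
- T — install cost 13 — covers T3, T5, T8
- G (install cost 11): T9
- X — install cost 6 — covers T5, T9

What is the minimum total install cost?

17

Choose C and X: together they cover T6, T3, T5, T9, T8 — every target.
Total install cost: 11 + 6 = 17.
No cover costs less than 17.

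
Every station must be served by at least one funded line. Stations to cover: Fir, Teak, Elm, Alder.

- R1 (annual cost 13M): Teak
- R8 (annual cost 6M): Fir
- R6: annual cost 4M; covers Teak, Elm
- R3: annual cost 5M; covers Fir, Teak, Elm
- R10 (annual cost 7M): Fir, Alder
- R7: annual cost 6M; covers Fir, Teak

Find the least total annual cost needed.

This is a weighted set-cover instance.
Choose R6 and R10: together they cover Fir, Teak, Elm, Alder — every station.
Total annual cost: 4 + 7 = 11.

11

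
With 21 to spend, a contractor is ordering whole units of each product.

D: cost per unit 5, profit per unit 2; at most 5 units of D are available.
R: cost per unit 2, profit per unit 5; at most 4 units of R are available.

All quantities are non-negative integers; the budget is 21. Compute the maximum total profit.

This is a bounded integer knapsack.
Take 2×D and 4×R: cost 18 ≤ 21, profit 2·2 + 4·5 = 24.
R has the best ratio (5/2) and is taken to its limit of 4; remaining capacity is filled optimally with the others.

24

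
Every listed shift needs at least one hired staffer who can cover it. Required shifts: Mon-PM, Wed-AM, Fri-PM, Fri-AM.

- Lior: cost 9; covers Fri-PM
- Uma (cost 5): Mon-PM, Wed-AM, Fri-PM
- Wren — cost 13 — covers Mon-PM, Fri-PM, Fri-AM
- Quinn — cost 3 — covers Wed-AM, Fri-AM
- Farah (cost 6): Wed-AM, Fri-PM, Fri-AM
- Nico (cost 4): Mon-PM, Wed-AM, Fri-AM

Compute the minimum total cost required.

8

The greedy cost-per-new-shift heuristic would pick Nico and Uma for 9, but a cheaper cover exists.
Choose Uma and Quinn: together they cover Mon-PM, Wed-AM, Fri-PM, Fri-AM — every shift.
Total cost: 5 + 3 = 8.
No cover costs less than 8.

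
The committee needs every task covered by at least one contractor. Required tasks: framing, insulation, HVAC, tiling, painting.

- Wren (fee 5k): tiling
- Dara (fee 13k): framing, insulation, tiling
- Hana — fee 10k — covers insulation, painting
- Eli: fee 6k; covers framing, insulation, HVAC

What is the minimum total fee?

This is an integer covering problem.
Choose Wren, Hana, and Eli: together they cover framing, insulation, HVAC, tiling, painting — every task.
Total fee: 5 + 10 + 6 = 21.

21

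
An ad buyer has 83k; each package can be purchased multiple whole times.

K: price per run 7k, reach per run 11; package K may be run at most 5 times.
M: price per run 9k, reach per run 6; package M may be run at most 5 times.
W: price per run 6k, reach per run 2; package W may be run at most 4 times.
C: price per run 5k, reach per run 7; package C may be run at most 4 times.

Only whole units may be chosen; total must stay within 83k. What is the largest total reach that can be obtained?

5×K, 3×M, and 4×C: price 82 ≤ 83, reach 5·11 + 3·6 + 4·7 = 101.
5×K, 2×M, 1×W, and 4×C: price 79 ≤ 83, reach 5·11 + 2·6 + 1·2 + 4·7 = 97.
Best is 101.

101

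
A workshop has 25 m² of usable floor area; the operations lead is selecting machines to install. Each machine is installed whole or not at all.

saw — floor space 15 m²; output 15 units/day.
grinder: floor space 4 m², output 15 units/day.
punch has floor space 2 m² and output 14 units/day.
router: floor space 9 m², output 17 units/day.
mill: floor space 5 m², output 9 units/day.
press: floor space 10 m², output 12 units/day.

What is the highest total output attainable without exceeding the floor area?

grinder + punch + router + mill: floor space 4 + 2 + 9 + 5 = 20 ≤ 25, output 15 + 14 + 17 + 9 = 55.
grinder + punch + router + press: floor space 4 + 2 + 9 + 10 = 25 ≤ 25, output 15 + 14 + 17 + 12 = 58.
Best is grinder, punch, router, and press with total output 58.

58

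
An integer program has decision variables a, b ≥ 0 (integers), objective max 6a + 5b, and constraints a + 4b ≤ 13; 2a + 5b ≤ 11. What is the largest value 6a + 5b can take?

30

(a,b)=(5,0): 1·5+4·0=5≤13, 2·5+5·0=10≤11, objective 30.
(a,b)=(4,0): 1·4+4·0=4≤13, 2·4+5·0=8≤11, objective 24.
Maximum is 30 at (a,b)=(5,0).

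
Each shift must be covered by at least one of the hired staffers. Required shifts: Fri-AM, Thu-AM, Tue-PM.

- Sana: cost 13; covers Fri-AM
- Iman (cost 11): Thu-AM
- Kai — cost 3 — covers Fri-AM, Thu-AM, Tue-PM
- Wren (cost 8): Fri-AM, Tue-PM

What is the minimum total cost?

Kai alone covers Fri-AM, Thu-AM, Tue-PM — every shift.
Total cost: 3.
No cover costs less than 3.

3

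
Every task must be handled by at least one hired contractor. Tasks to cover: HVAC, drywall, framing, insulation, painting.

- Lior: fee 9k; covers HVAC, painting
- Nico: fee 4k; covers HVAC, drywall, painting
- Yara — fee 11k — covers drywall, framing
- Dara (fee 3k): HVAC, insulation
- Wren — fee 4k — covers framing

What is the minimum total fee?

Choose Nico, Dara, and Wren: together they cover HVAC, drywall, framing, insulation, painting — every task.
Total fee: 4 + 3 + 4 = 11.
No cover costs less than 11.

11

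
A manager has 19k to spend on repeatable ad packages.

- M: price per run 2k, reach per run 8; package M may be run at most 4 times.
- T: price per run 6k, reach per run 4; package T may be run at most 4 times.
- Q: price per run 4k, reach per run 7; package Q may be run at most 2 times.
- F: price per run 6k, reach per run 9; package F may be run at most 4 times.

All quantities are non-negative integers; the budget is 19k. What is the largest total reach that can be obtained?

M has the best ratio (8/2); taking only M gives at most 4×8 = 32 (stopped by the supply cap of 4).
Mixing does better — 4×M, 1×Q, and 1×F: price 18 ≤ 19, reach 4·8 + 1·7 + 1·9 = 48.

48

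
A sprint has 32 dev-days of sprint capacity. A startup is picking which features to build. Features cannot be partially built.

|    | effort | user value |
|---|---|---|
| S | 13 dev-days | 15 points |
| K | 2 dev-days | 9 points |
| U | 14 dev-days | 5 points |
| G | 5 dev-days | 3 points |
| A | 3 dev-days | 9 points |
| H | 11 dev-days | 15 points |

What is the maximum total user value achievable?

48

Allowing fractional choices, the relaxed optimum would be about 49.8, but features are indivisible.
S + K + G + H: effort 13 + 2 + 5 + 11 = 31 ≤ 32, user value 15 + 9 + 3 + 15 = 42.
S + G + A + H: effort 13 + 5 + 3 + 11 = 32 ≤ 32, user value 15 + 3 + 9 + 15 = 42.
S + K + A + H: effort 13 + 2 + 3 + 11 = 29 ≤ 32, user value 15 + 9 + 9 + 15 = 48.
Best is S, K, A, and H with total user value 48.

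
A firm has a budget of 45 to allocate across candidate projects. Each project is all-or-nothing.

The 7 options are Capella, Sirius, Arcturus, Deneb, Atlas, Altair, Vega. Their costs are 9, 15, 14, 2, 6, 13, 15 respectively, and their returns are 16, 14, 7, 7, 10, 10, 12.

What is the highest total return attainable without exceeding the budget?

This is a 0-1 knapsack instance.
Allowing fractional choices, the relaxed optimum would be about 57.4, but projects are indivisible.
Capella + Sirius + Deneb + Atlas + Altair: cost 9 + 15 + 2 + 6 + 13 = 45 ≤ 45, return 16 + 14 + 7 + 10 + 10 = 57.
Capella + Sirius + Atlas + Vega: cost 9 + 15 + 6 + 15 = 45 ≤ 45, return 16 + 14 + 10 + 12 = 52.
Capella + Deneb + Atlas + Altair + Vega: cost 9 + 2 + 6 + 13 + 15 = 45 ≤ 45, return 16 + 7 + 10 + 10 + 12 = 55.
Best is Capella, Sirius, Deneb, Atlas, and Altair with total return 57.

57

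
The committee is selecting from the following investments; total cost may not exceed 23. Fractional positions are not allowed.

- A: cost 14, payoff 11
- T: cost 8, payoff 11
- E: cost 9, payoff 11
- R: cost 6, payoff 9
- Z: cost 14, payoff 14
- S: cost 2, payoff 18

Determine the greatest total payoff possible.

Treat it as a binary knapsack problem.
T + E + S: cost 8 + 9 + 2 = 19 ≤ 23, payoff 11 + 11 + 18 = 40.
R + Z + S: cost 6 + 14 + 2 = 22 ≤ 23, payoff 9 + 14 + 18 = 41.
Best is R, Z, and S with total payoff 41.

41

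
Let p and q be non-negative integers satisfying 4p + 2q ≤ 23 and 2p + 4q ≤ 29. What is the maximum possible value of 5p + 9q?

64

Relaxing integrality, the LP optimum is 66.67 at (p,q) = (2.83, 5.83), which is not an integer point.
(p,q)=(2,6): 4·2+2·6=20≤23, 2·2+4·6=28≤29, objective 64.
(p,q)=(3,5): 4·3+2·5=22≤23, 2·3+4·5=26≤29, objective 60.
The best lattice point is (2,6), giving 64.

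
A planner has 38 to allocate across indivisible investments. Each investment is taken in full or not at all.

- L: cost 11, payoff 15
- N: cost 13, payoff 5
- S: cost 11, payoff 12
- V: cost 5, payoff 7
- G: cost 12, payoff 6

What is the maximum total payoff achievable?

34

Allowing fractional choices, the relaxed optimum would be about 39.5, but investments are indivisible.
L + S + V: cost 11 + 11 + 5 = 27 ≤ 38, payoff 15 + 12 + 7 = 34.
L + S + G: cost 11 + 11 + 12 = 34 ≤ 38, payoff 15 + 12 + 6 = 33.
L + N + S: cost 11 + 13 + 11 = 35 ≤ 38, payoff 15 + 5 + 12 = 32.
Best is L, S, and V with total payoff 34.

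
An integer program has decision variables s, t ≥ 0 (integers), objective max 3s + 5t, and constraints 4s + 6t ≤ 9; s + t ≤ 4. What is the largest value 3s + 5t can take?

6

(s,t)=(2,0): 4·2+6·0=8≤9, 1·2+1·0=2≤4, objective 6.
(s,t)=(0,1): 4·0+6·1=6≤9, 1·0+1·1=1≤4, objective 5.
(s,t)=(1,0): 4·1+6·0=4≤9, 1·1+1·0=1≤4, objective 3.
No feasible integer point exceeds 6.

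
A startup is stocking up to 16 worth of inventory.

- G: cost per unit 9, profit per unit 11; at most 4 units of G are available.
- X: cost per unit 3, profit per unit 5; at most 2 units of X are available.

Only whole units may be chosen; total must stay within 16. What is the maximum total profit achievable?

21

1×G and 2×X: cost 15 ≤ 16, profit 1·11 + 2·5 = 21.
1×G and 1×X: cost 12 ≤ 16, profit 1·11 + 1·5 = 16.
Best is 21.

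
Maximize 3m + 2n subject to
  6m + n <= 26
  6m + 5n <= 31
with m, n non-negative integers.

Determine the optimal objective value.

14

Relaxing integrality, the LP optimum is 14.88 at (m,n) = (4.12, 1.25), which is not an integer point.
(m,n)=(4,1): 6·4+1·1=25≤26, 6·4+5·1=29≤31, objective 14.
(m,n)=(3,2): 6·3+1·2=20≤26, 6·3+5·2=28≤31, objective 13.
No feasible integer point exceeds 14.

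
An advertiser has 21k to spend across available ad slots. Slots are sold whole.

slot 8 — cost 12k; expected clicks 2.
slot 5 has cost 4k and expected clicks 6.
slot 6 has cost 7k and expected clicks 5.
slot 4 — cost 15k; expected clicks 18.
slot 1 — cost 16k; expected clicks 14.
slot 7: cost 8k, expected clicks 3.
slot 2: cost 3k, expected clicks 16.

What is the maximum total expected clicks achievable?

Take slot 4 and slot 2: cost 15 + 3 = 18 ≤ 21, expected clicks 18 + 16 = 34.
No other feasible combination does better.

34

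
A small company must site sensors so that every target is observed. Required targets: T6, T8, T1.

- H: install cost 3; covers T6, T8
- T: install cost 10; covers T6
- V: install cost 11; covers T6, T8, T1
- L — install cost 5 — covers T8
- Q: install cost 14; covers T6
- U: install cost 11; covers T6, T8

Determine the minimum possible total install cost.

11

The greedy cost-per-new-target heuristic would pick H and V for 14, but a cheaper cover exists.
V alone covers T6, T8, T1 — every target.
Total install cost: 11.
No cover costs less than 11.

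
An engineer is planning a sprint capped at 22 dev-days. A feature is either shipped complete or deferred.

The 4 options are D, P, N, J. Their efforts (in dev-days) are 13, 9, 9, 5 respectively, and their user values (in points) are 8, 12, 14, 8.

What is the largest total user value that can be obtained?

Allowing fractional choices, the relaxed optimum would be about 32.7, but features are indivisible.
N + J: effort 9 + 5 = 14 ≤ 22, user value 14 + 8 = 22.
P + N: effort 9 + 9 = 18 ≤ 22, user value 12 + 14 = 26.
Best is P and N with total user value 26.

26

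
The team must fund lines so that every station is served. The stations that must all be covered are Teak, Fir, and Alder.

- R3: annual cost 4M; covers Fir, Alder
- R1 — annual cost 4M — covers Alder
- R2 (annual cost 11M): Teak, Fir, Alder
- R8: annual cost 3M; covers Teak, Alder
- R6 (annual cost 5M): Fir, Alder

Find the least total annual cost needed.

7

Choose R3 and R8: together they cover Teak, Fir, Alder — every station.
Total annual cost: 4 + 3 = 7.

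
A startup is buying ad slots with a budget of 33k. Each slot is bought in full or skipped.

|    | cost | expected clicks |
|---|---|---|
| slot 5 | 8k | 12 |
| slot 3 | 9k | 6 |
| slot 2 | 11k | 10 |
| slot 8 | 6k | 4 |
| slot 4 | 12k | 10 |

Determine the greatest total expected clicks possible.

Allowing fractional choices, the relaxed optimum would be about 33.3, but ad slots are indivisible.
slot 5 + slot 2 + slot 4: cost 8 + 11 + 12 = 31 ≤ 33, expected clicks 12 + 10 + 10 = 32.
slot 5 + slot 3 + slot 2: cost 8 + 9 + 11 = 28 ≤ 33, expected clicks 12 + 6 + 10 = 28.
slot 5 + slot 3 + slot 4: cost 8 + 9 + 12 = 29 ≤ 33, expected clicks 12 + 6 + 10 = 28.
Best is slot 5, slot 2, and slot 4 with total expected clicks 32.

32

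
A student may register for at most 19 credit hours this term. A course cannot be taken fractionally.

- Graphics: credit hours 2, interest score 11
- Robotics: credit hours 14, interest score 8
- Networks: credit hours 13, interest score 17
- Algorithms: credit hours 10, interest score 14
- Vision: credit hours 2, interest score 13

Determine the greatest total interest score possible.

Treat it as a binary knapsack problem.
Take Graphics, Networks, and Vision: credit hours 2 + 13 + 2 = 17 ≤ 19, interest score 11 + 17 + 13 = 41.
No other feasible combination does better.

41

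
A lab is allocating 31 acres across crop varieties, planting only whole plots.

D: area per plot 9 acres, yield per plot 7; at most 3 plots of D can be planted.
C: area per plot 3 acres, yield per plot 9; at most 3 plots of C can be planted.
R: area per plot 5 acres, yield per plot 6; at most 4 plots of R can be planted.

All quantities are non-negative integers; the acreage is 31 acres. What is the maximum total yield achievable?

C has the best ratio (9/3); taking only C gives at most 3×9 = 27 (stopped by the supply cap of 3).
Mixing does better — 3×C and 4×R: area 29 ≤ 31, yield 3·9 + 4·6 = 51.

51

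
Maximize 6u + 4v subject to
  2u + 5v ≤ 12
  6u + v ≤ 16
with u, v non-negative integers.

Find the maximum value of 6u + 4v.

16

The continuous relaxation peaks at (2.43, 1.43) with value 20.29; rounding to a feasible lattice point costs some objective.
(u,v)=(2,1) is feasible, giving 16.
(u,v)=(1,2) is feasible, giving 14.
Maximum is 16 at (u,v)=(2,1).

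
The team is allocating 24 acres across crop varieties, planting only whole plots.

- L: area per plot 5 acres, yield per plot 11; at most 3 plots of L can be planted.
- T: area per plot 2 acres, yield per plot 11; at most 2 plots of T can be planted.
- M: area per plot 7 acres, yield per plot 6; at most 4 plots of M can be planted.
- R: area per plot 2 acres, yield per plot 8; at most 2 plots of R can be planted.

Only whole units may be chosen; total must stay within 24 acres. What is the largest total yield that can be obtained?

71

Take 3×L, 2×T, and 2×R: area 23 ≤ 24, yield 3·11 + 2·11 + 2·8 = 71.
T has the best ratio (11/2) and is taken to its limit of 2; remaining capacity is filled optimally with the others.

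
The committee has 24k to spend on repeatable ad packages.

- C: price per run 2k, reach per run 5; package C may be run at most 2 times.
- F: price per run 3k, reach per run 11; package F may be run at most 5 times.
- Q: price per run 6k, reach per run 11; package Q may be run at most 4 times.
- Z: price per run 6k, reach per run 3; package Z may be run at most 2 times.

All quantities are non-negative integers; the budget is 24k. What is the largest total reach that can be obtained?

F has the best ratio (11/3); taking only F gives at most 5×11 = 55 (stopped by the supply cap of 5).
Mixing does better — 1×C, 5×F, and 1×Q: price 23 ≤ 24, reach 1·5 + 5·11 + 1·11 = 71.

71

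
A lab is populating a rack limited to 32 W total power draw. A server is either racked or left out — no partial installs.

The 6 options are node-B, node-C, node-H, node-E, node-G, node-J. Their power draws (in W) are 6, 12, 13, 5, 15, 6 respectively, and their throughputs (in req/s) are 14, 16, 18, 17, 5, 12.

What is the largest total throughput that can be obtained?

61

Allowing fractional choices, the relaxed optimum would be about 63.7, but servers are indivisible.
node-B + node-H + node-E + node-J: power draw 6 + 13 + 5 + 6 = 30 ≤ 32, throughput 14 + 18 + 17 + 12 = 61.
node-B + node-C + node-E + node-J: power draw 6 + 12 + 5 + 6 = 29 ≤ 32, throughput 14 + 16 + 17 + 12 = 59.
Best is node-B, node-H, node-E, and node-J with total throughput 61.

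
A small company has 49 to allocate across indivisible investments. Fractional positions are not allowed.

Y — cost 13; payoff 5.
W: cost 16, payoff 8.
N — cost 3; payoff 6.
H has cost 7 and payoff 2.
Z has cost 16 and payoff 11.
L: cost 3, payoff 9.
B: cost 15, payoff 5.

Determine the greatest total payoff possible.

36

Treat it as a binary knapsack problem.
W + N + Z + L: cost 16 + 3 + 16 + 3 = 38 ≤ 49, payoff 8 + 6 + 11 + 9 = 34.
W + N + H + Z + L: cost 16 + 3 + 7 + 16 + 3 = 45 ≤ 49, payoff 8 + 6 + 2 + 11 + 9 = 36.
Y + N + H + Z + L: cost 13 + 3 + 7 + 16 + 3 = 42 ≤ 49, payoff 5 + 6 + 2 + 11 + 9 = 33.
Best is W, N, H, Z, and L with total payoff 36.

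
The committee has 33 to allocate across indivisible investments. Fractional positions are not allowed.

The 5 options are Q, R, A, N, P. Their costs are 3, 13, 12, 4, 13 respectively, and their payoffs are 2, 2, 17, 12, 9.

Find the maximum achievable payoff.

Take Q, A, N, and P: cost 3 + 12 + 4 + 13 = 32 ≤ 33, payoff 2 + 17 + 12 + 9 = 40.
No other feasible combination does better.

40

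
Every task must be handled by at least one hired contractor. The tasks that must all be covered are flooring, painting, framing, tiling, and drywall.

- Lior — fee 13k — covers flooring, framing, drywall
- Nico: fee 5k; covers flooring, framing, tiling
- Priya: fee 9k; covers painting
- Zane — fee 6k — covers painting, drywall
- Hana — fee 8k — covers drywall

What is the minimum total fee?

Choose Nico and Zane: together they cover flooring, painting, framing, tiling, drywall — every task.
Total fee: 5 + 6 = 11.

11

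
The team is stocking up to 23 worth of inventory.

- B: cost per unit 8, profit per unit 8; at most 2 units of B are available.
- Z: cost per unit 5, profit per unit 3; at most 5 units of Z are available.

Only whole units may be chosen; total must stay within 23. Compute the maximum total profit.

This is a bounded integer knapsack.
B has the best ratio (8/8); taking only B gives at most 2×8 = 16 (stopped by the cost limit).
Mixing does better — 2×B and 1×Z: cost 21 ≤ 23, profit 2·8 + 1·3 = 19.

19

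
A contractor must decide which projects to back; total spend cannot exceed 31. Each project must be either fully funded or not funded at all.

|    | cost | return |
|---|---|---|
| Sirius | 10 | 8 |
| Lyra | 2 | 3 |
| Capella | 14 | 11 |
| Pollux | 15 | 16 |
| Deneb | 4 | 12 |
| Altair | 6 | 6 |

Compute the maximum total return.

39

This is an integer program with binary decision variables.
Allowing fractional choices, the relaxed optimum would be about 40.2, but projects are indivisible.
Sirius + Pollux + Deneb: cost 10 + 15 + 4 = 29 ≤ 31, return 8 + 16 + 12 = 36.
Lyra + Pollux + Deneb + Altair: cost 2 + 15 + 4 + 6 = 27 ≤ 31, return 3 + 16 + 12 + 6 = 37.
Sirius + Lyra + Pollux + Deneb: cost 10 + 2 + 15 + 4 = 31 ≤ 31, return 8 + 3 + 16 + 12 = 39.
Best is Sirius, Lyra, Pollux, and Deneb with total return 39.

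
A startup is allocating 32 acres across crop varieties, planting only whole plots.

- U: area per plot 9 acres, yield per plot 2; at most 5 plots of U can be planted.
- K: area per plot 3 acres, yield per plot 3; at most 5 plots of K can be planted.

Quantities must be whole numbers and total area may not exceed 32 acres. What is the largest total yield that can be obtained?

17

2×U and 4×K: area 30 ≤ 32, yield 2·2 + 4·3 = 16.
1×U and 5×K: area 24 ≤ 32, yield 1·2 + 5·3 = 17.
Best is 17.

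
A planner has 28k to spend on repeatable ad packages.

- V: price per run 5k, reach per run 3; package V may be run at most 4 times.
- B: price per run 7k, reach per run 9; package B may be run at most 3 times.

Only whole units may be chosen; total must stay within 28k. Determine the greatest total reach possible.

3×B: price 21 ≤ 28, reach 3·9 = 27.
1×V and 3×B: price 26 ≤ 28, reach 1·3 + 3·9 = 30.
Best is 30.

30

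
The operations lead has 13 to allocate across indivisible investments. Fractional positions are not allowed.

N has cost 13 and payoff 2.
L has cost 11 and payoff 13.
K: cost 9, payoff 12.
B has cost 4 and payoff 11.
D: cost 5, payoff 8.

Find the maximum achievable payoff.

Treat it as a binary knapsack problem.
Allowing fractional choices, the relaxed optimum would be about 24.3, but investments are indivisible.
K + B: cost 9 + 4 = 13 ≤ 13, payoff 12 + 11 = 23.
B + D: cost 4 + 5 = 9 ≤ 13, payoff 11 + 8 = 19.
Best is K and B with total payoff 23.

23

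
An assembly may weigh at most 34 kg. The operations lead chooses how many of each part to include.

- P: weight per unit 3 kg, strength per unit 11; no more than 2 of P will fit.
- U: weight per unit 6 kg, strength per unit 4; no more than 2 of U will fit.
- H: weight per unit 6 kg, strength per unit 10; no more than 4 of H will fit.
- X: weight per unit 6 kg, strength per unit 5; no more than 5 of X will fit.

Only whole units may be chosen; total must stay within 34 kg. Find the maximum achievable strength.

2×P, 3×H, and 1×X: weight 30 ≤ 34, strength 2·11 + 3·10 + 1·5 = 57.
2×P and 4×H: weight 30 ≤ 34, strength 2·11 + 4·10 = 62.
Best is 62.

62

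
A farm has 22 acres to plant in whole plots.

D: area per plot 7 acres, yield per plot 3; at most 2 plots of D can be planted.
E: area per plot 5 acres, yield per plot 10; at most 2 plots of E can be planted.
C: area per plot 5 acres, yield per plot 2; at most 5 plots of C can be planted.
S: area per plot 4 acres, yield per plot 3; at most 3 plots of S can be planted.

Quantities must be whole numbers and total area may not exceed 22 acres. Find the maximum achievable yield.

E has the best ratio (10/5); taking only E gives at most 2×10 = 20 (stopped by the supply cap of 2).
Mixing does better — 2×E and 3×S: area 22 ≤ 22, yield 2·10 + 3·3 = 29.

29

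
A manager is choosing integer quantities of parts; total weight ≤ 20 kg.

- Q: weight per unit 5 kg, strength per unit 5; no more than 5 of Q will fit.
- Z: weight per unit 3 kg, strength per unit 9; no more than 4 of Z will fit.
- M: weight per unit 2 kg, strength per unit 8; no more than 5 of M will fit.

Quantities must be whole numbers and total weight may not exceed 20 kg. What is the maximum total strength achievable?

M has the best ratio (8/2); taking only M gives at most 5×8 = 40 (stopped by the supply cap of 5).
Mixing does better — 4×Z and 4×M: weight 20 ≤ 20, strength 4·9 + 4·8 = 68.

68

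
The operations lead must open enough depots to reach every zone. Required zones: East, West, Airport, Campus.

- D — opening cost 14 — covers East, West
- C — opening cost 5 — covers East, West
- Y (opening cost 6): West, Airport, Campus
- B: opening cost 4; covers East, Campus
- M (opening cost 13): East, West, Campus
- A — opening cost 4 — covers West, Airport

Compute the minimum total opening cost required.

8

The greedy cost-per-new-zone heuristic would pick Y and B for 10, but a cheaper cover exists.
Choose B and A: together they cover East, West, Airport, Campus — every zone.
Total opening cost: 4 + 4 = 8.
No cover costs less than 8.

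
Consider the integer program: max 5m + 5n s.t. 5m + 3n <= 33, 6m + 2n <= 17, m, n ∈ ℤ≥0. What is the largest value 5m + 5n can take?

Relaxing integrality, the LP optimum is 42.50 at (m,n) = (0, 8.5), which is not an integer point.
(m,n)=(0,8): 5·0+3·8=24≤33, 6·0+2·8=16≤17, objective 40.
(m,n)=(0,7): 5·0+3·7=21≤33, 6·0+2·7=14≤17, objective 35.
Maximum is 40 at (m,n)=(0,8).

40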